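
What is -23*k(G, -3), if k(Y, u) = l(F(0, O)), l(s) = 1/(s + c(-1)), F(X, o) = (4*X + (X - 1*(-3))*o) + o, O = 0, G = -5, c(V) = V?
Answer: 23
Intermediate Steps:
F(X, o) = o + 4*X + o*(3 + X) (F(X, o) = (4*X + (X + 3)*o) + o = (4*X + (3 + X)*o) + o = (4*X + o*(3 + X)) + o = o + 4*X + o*(3 + X))
l(s) = 1/(-1 + s) (l(s) = 1/(s - 1) = 1/(-1 + s))
k(Y, u) = -1 (k(Y, u) = 1/(-1 + (4*0 + 4*0 + 0*0)) = 1/(-1 + (0 + 0 + 0)) = 1/(-1 + 0) = 1/(-1) = -1)
-23*k(G, -3) = -23*(-1) = 23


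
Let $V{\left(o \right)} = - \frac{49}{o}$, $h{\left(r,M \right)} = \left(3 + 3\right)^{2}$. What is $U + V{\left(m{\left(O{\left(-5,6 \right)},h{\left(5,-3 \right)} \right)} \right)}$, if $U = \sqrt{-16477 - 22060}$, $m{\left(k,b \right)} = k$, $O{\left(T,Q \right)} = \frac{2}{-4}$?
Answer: $98 + i \sqrt{38537} \approx 98.0 + 196.31 i$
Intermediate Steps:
$h{\left(r,M \right)} = 36$ ($h{\left(r,M \right)} = 6^{2} = 36$)
$O{\left(T,Q \right)} = - \frac{1}{2}$ ($O{\left(T,Q \right)} = 2 \left(- \frac{1}{4}\right) = - \frac{1}{2}$)
$U = i \sqrt{38537}$ ($U = \sqrt{-38537} = i \sqrt{38537} \approx 196.31 i$)
$U + V{\left(m{\left(O{\left(-5,6 \right)},h{\left(5,-3 \right)} \right)} \right)} = i \sqrt{38537} - \frac{49}{- \frac{1}{2}} = i \sqrt{38537} - -98 = i \sqrt{38537} + 98 = 98 + i \sqrt{38537}$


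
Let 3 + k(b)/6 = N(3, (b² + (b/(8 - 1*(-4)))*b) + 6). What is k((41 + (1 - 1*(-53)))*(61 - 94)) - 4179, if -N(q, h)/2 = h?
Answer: -127771194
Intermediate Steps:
N(q, h) = -2*h
k(b) = -90 - 13*b² (k(b) = -18 + 6*(-2*((b² + (b/(8 - 1*(-4)))*b) + 6)) = -18 + 6*(-2*((b² + (b/(8 + 4))*b) + 6)) = -18 + 6*(-2*((b² + (b/12)*b) + 6)) = -18 + 6*(-2*((b² + b²/12) + 6)) = -18 + 6*(-2*(13*b²/12 + 6)) = -18 + 6*(-2*(6 + 13*b²/12)) = -18 + 6*(-12 - 13*b²/6) = -18 + (-72 - 13*b²) = -90 - 13*b²)
k((41 + (1 - 1*(-53)))*(61 - 94)) - 4179 = (-90 - 13*(41 + (1 - 1*(-53)))²*(61 - 94)²) - 4179 = (-90 - 13*1089*(41 + (1 + 53))²) - 4179 = (-90 - 13*1089*(41 + 54)²) - 4179 = (-90 - 13*(95*(-33))²) - 4179 = (-90 - 13*(-3135)²) - 4179 = (-90 - 13*9828225) - 4179 = (-90 - 127766925) - 4179 = -127767015 - 4179 = -127771194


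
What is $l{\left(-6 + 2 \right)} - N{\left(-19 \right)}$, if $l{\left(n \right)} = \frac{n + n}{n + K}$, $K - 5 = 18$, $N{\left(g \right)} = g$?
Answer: $\frac{353}{19} \approx 18.579$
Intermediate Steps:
$K = 23$ ($K = 5 + 18 = 23$)
$l{\left(n \right)} = \frac{2 n}{23 + n}$ ($l{\left(n \right)} = \frac{n + n}{n + 23} = \frac{2 n}{23 + n}$)
$l{\left(-6 + 2 \right)} - N{\left(-19 \right)} = \frac{2 \left(-6 + 2\right)}{23 + \left(-6 + 2\right)} - -19 = 2 \left(-4\right) \frac{1}{23 - 4} + 19 = 2 \left(-4\right) \frac{1}{19} + 19 = - \frac{8}{19} + 19 = \frac{353}{19}$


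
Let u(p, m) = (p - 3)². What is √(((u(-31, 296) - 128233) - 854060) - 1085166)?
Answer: I*√2066303 ≈ 1437.5*I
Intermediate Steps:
u(p, m) = (-3 + p)²
√(((u(-31, 296) - 128233) - 854060) - 1085166) = √((((-3 - 31)² - 128233) - 854060) - 1085166) = √((((-34)² - 128233) - 854060) - 1085166) = √(((1156 - 128233) - 854060) - 1085166) = √((-127077 - 854060) - 1085166) = √(-981137 - 1085166) = √(-2066303) = I*√2066303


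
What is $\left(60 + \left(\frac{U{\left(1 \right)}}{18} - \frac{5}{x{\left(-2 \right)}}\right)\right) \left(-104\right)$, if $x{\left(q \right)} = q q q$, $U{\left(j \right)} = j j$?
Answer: $- \frac{56797}{9} \approx -6310.8$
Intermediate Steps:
$U{\left(j \right)} = j^{2}$
$x{\left(q \right)} = q^{3}$ ($x{\left(q \right)} = q^{2} q = q^{3}$)
$\left(60 + \left(\frac{U{\left(1 \right)}}{18} - \frac{5}{x{\left(-2 \right)}}\right)\right) \left(-104\right) = \left(60 + \left(\frac{1^{2}}{18} - \frac{5}{\left(-2\right)^{3}}\right)\right) \left(-104\right) = \left(60 + \left(1 \cdot \frac{1}{18} - \frac{5}{-8}\right)\right) \left(-104\right) = \left(60 + \left(\frac{1}{18} - - \frac{5}{8}\right)\right) \left(-104\right) = \left(60 + \left(\frac{1}{18} + \frac{5}{8}\right)\right) \left(-104\right) = \left(60 + \frac{49}{72}\right) \left(-104\right) = \frac{4369}{72} \left(-104\right) = - \frac{56797}{9}$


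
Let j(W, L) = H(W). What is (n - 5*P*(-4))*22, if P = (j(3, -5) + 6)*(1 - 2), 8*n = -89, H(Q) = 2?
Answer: -15059/4 ≈ -3764.8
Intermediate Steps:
j(W, L) = 2
n = -89/8 (n = (⅛)*(-89) = -89/8 ≈ -11.125)
P = -8 (P = (2 + 6)*(1 - 2) = 8*(-1) = -8)
(n - 5*P*(-4))*22 = (-89/8 - 5*(-8)*(-4))*22 = (-89/8 + 40*(-4))*22 = (-89/8 - 160)*22 = -1369/8*22 = -15059/4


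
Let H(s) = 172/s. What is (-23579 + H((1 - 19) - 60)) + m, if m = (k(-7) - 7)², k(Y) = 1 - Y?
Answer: -919628/39 ≈ -23580.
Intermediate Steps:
m = 1 (m = ((1 - 1*(-7)) - 7)² = ((1 + 7) - 7)² = (8 - 7)² = 1² = 1)
(-23579 + H((1 - 19) - 60)) + m = (-23579 + 172/((1 - 19) - 60)) + 1 = (-23579 + 172/(-18 - 60)) + 1 = (-23579 + 172/(-78)) + 1 = (-23579 + 172*(-1/78)) + 1 = (-23579 - 86/39) + 1 = -919667/39 + 1 = -919628/39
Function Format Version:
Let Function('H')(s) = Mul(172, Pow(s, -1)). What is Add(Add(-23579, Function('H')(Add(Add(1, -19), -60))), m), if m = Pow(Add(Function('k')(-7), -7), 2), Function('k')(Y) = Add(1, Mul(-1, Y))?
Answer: Rational(-919628, 39) ≈ -23580.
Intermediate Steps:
m = 1 (m = Pow(Add(Add(1, Mul(-1, -7)), -7), 2) = Pow(Add(Add(1, 7), -7), 2) = Pow(Add(8, -7), 2) = Pow(1, 2) = 1)
Add(Add(-23579, Function('H')(Add(Add(1, -19), -60))), m) = Add(Add(-23579, Mul(172, Pow(Add(Add(1, -19), -60), -1))), 1) = Add(Add(-23579, Mul(172, Pow(Add(-18, -60), -1))), 1) = Add(Add(-23579, Mul(172, Pow(-78, -1))), 1) = Add(Add(-23579, Mul(172, Rational(-1, 78))), 1) = Add(Add(-23579, Rational(-86, 39)), 1) = Add(Rational(-919667, 39), 1) = Rational(-919628, 39)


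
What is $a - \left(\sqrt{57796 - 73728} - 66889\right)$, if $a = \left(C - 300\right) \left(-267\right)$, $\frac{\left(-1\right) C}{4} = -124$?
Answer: $14557 - 2 i \sqrt{3983} \approx 14557.0 - 126.22 i$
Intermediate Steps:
$C = 496$ ($C = \left(-4\right) \left(-124\right) = 496$)
$a = -52332$ ($a = \left(496 - 300\right) \left(-267\right) = 196 \left(-267\right) = -52332$)
$a - \left(\sqrt{57796 - 73728} - 66889\right) = -52332 - \left(\sqrt{57796 - 73728} - 66889\right) = -52332 - \left(\sqrt{-15932} - 66889\right) = -52332 - \left(2 i \sqrt{3983} - 66889\right) = -52332 - \left(-66889 + 2 i \sqrt{3983}\right) = -52332 + \left(66889 - 2 i \sqrt{3983}\right) = 14557 - 2 i \sqrt{3983}$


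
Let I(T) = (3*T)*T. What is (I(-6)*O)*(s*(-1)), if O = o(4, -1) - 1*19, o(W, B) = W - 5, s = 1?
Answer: 2160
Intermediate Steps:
o(W, B) = -5 + W
O = -20 (O = (-5 + 4) - 1*19 = -1 - 19 = -20)
I(T) = 3*T²
(I(-6)*O)*(s*(-1)) = ((3*(-6)²)*(-20))*(1*(-1)) = ((3*36)*(-20))*(-1) = (108*(-20))*(-1) = -2160*(-1) = 2160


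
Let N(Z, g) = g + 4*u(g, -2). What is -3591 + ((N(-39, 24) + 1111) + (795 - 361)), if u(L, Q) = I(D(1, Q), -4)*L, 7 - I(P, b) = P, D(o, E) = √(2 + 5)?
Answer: -1350 - 96*√7 ≈ -1604.0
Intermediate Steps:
D(o, E) = √7
I(P, b) = 7 - P
u(L, Q) = L*(7 - √7) (u(L, Q) = (7 - √7)*L = L*(7 - √7))
N(Z, g) = g + 4*g*(7 - √7) (N(Z, g) = g + 4*(g*(7 - √7)) = g + 4*g*(7 - √7))
-3591 + ((N(-39, 24) + 1111) + (795 - 361)) = -3591 + ((24*(29 - 4*√7) + 1111) + (795 - 361)) = -3591 + (((696 - 96*√7) + 1111) + 434) = -3591 + ((1807 - 96*√7) + 434) = -3591 + (2241 - 96*√7) = -1350 - 96*√7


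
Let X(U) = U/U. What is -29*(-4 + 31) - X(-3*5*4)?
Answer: -784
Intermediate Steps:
X(U) = 1
-29*(-4 + 31) - X(-3*5*4) = -29*(-4 + 31) - 1*1 = -29*27 - 1 = -783 - 1 = -784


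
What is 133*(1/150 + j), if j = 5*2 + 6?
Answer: 319333/150 ≈ 2128.9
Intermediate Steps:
j = 16 (j = 10 + 6 = 16)
133*(1/150 + j) = 133*(1/150 + 16) = 133*(2401/150) = 319333/150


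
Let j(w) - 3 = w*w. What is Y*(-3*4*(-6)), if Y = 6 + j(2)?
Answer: 936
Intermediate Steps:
j(w) = 3 + w² (j(w) = 3 + w*w = 3 + w²)
Y = 13 (Y = 6 + (3 + 2²) = 6 + (3 + 4) = 6 + 7 = 13)
Y*(-3*4*(-6)) = 13*(-3*4*(-6)) = 13*(-12*(-6)) = 13*72 = 936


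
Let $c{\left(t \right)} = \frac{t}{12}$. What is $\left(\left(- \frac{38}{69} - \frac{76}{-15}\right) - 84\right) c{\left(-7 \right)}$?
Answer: $\frac{95977}{2070} \approx 46.366$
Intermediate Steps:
$c{\left(t \right)} = \frac{t}{12}$ ($c{\left(t \right)} = t \frac{1}{12} = \frac{t}{12}$)
$\left(\left(- \frac{38}{69} - \frac{76}{-15}\right) - 84\right) c{\left(-7 \right)} = \left(\left(- \frac{38}{69} - \frac{76}{-15}\right) - 84\right) \frac{1}{12} \left(-7\right) = \left(\left(\left(-38\right) \frac{1}{69} - - \frac{76}{15}\right) - 84\right) \left(- \frac{7}{12}\right) = \left(\left(- \frac{38}{69} + \frac{76}{15}\right) - 84\right) \left(- \frac{7}{12}\right) = \left(\frac{1558}{345} - 84\right) \left(- \frac{7}{12}\right) = \left(- \frac{27422}{345}\right) \left(- \frac{7}{12}\right) = \frac{95977}{2070}$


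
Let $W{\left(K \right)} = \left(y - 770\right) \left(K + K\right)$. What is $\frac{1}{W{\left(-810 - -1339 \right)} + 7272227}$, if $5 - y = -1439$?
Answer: $\frac{1}{7985319} \approx 1.2523 \cdot 10^{-7}$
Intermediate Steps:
$y = 1444$ ($y = 5 - -1439 = 5 + 1439 = 1444$)
$W{\left(K \right)} = 1348 K$ ($W{\left(K \right)} = \left(1444 - 770\right) \left(K + K\right) = 674 \cdot 2 K = 1348 K$)
$\frac{1}{W{\left(-810 - -1339 \right)} + 7272227} = \frac{1}{1348 \left(-810 - -1339\right) + 7272227} = \frac{1}{1348 \left(-810 + 1339\right) + 7272227} = \frac{1}{1348 \cdot 529 + 7272227} = \frac{1}{713092 + 7272227} = \frac{1}{7985319}$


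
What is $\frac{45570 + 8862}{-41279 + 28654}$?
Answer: $- \frac{54432}{12625} \approx -4.3114$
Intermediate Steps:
$\frac{45570 + 8862}{-41279 + 28654} = \frac{54432}{-12625} = 54432 \left(- \frac{1}{12625}\right) = - \frac{54432}{12625}$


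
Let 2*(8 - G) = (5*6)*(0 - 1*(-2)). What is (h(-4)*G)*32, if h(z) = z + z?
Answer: 5632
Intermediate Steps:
G = -22 (G = 8 - 5*6*(0 - 1*(-2))/2 = 8 - 15*(0 + 2) = 8 - 15*2 = 8 - ½*60 = 8 - 30 = -22)
h(z) = 2*z
(h(-4)*G)*32 = ((2*(-4))*(-22))*32 = -8*(-22)*32 = 176*32 = 5632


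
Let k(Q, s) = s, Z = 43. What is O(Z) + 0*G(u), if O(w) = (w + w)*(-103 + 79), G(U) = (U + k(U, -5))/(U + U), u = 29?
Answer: -2064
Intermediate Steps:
G(U) = (-5 + U)/(2*U) (G(U) = (U - 5)/(U + U) = (-5 + U)/((2*U)) = (-5 + U)*(1/(2*U)) = (-5 + U)/(2*U))
O(w) = -48*w (O(w) = (2*w)*(-24) = -48*w)
O(Z) + 0*G(u) = -48*43 + 0*((½)*(-5 + 29)/29) = -2064 + 0*((½)*(1/29)*24) = -2064 + 0*(12/29) = -2064 + 0 = -2064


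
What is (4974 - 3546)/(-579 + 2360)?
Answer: 1428/1781 ≈ 0.80180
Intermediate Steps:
(4974 - 3546)/(-579 + 2360) = 1428/1781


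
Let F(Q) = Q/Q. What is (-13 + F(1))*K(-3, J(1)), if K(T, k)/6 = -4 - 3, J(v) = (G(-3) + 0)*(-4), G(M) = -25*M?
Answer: 504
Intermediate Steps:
F(Q) = 1
G(M) = -25*M
J(v) = -300 (J(v) = (-25*(-3) + 0)*(-4) = (75 + 0)*(-4) = 75*(-4) = -300)
K(T, k) = -42 (K(T, k) = 6*(-4 - 3) = 6*(-7) = -42)
(-13 + F(1))*K(-3, J(1)) = (-13 + 1)*(-42) = -12*(-42) = 504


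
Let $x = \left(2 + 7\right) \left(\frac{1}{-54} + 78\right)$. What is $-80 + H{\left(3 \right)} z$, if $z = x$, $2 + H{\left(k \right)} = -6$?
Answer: $- \frac{17084}{3} \approx -5694.7$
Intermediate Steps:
$H{\left(k \right)} = -8$ ($H{\left(k \right)} = -2 - 6 = -8$)
$x = \frac{4211}{6}$ ($x = 9 \left(- \frac{1}{54} + 78\right) = 9 \cdot \frac{4211}{54} = \frac{4211}{6} \approx 701.83$)
$z = \frac{4211}{6} \approx 701.83$
$-80 + H{\left(3 \right)} z = -80 - \frac{16844}{3} = - \frac{17084}{3}$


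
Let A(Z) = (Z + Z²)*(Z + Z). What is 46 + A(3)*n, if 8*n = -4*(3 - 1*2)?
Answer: 10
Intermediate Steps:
n = -½ (n = (-4*(3 - 1*2))/8 = (-4*(3 - 2))/8 = (-4*1)/8 = (⅛)*(-4) = -½ ≈ -0.50000)
A(Z) = 2*Z*(Z + Z²) (A(Z) = (Z + Z²)*(2*Z) = 2*Z*(Z + Z²))
46 + A(3)*n = 46 + (2*3²*(1 + 3))*(-½) = 46 + (2*9*4)*(-½) = 46 + 72*(-½) = 46 - 36 = 10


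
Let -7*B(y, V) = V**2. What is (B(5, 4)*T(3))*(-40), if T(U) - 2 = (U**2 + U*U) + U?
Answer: 14720/7 ≈ 2102.9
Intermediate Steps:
B(y, V) = -V**2/7
T(U) = 2 + U + 2*U**2 (T(U) = 2 + ((U**2 + U*U) + U) = 2 + ((U**2 + U**2) + U) = 2 + (2*U**2 + U) = 2 + (U + 2*U**2) = 2 + U + 2*U**2)
(B(5, 4)*T(3))*(-40) = ((-1/7*4**2)*(2 + 3 + 2*3**2))*(-40) = ((-1/7*16)*(2 + 3 + 2*9))*(-40) = -16*(2 + 3 + 18)/7*(-40) = -16/7*23*(-40) = -368/7*(-40) = 14720/7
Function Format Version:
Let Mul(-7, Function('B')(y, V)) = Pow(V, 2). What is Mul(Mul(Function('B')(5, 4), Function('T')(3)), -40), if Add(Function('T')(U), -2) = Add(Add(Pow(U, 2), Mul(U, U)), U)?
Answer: Rational(14720, 7) ≈ 2102.9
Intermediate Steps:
Function('B')(y, V) = Mul(Rational(-1, 7), Pow(V, 2))
Function('T')(U) = Add(2, U, Mul(2, Pow(U, 2))) (Function('T')(U) = Add(2, Add(Add(Pow(U, 2), Mul(U, U)), U)) = Add(2, Add(Add(Pow(U, 2), Pow(U, 2)), U)) = Add(2, Add(Mul(2, Pow(U, 2)), U)) = Add(2, Add(U, Mul(2, Pow(U, 2)))) = Add(2, U, Mul(2, Pow(U, 2))))
Mul(Mul(Function('B')(5, 4), Function('T')(3)), -40) = Mul(Mul(Mul(Rational(-1, 7), Pow(4, 2)), Add(2, 3, Mul(2, Pow(3, 2)))), -40) = Mul(Mul(Mul(Rational(-1, 7), 16), Add(2, 3, Mul(2, 9))), -40) = Mul(Mul(Rational(-16, 7), Add(2, 3, 18)), -40) = Mul(Mul(Rational(-16, 7), 23), -40) = Mul(Rational(-368, 7), -40) = Rational(14720, 7)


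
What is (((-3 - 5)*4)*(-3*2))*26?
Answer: 4992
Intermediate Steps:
(((-3 - 5)*4)*(-3*2))*26 = (-8*4*(-6))*26 = -32*(-6)*26 = 192*26 = 4992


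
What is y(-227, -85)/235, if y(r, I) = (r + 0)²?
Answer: 51529/235 ≈ 219.27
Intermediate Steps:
y(r, I) = r²
y(-227, -85)/235 = (-227)²/235 = 51529*(1/235) = 51529/235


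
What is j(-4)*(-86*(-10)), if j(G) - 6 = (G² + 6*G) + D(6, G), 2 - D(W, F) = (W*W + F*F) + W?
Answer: -49880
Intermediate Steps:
D(W, F) = 2 - W - F² - W² (D(W, F) = 2 - ((W*W + F*F) + W) = 2 - ((W² + F²) + W) = 2 - ((F² + W²) + W) = 2 - (W + F² + W²) = 2 + (-W - F² - W²) = 2 - W - F² - W²)
j(G) = -34 + 6*G (j(G) = 6 + ((G² + 6*G) + (2 - 1*6 - G² - 1*6²)) = 6 + ((G² + 6*G) + (2 - 6 - G² - 1*36)) = 6 + ((G² + 6*G) + (2 - 6 - G² - 36)) = 6 + ((G² + 6*G) + (-40 - G²)) = 6 + (-40 + 6*G) = -34 + 6*G)
j(-4)*(-86*(-10)) = (-34 + 6*(-4))*(-86*(-10)) = (-34 - 24)*860 = -58*860 = -49880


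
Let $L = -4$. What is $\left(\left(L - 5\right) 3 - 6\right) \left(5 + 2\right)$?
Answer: $-231$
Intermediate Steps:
$\left(\left(L - 5\right) 3 - 6\right) \left(5 + 2\right) = \left(\left(-4 - 5\right) 3 - 6\right) \left(5 + 2\right) = \left(\left(-9\right) 3 - 6\right) 7 = \left(-27 - 6\right) 7 = \left(-33\right) 7 = -231$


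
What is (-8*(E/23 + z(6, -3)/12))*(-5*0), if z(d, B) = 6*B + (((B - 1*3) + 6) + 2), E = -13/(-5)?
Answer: 0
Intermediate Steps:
E = 13/5 (E = -13*(-⅕) = 13/5 ≈ 2.6000)
z(d, B) = 5 + 7*B (z(d, B) = 6*B + (((B - 3) + 6) + 2) = 6*B + (((-3 + B) + 6) + 2) = 6*B + ((3 + B) + 2) = 6*B + (5 + B) = 5 + 7*B)
(-8*(E/23 + z(6, -3)/12))*(-5*0) = (-8*((13/5)/23 + (5 + 7*(-3))/12))*(-5*0) = -8*((13/5)*(1/23) + (5 - 21)*(1/12))*0 = -8*(13/115 - 16*1/12)*0 = -8*(13/115 - 4/3)*0 = -8*(-421/345)*0 = (3368/345)*0 = 0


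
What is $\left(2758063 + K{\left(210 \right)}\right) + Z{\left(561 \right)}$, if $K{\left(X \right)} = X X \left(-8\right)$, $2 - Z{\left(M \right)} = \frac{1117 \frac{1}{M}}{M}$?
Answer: $\frac{756987404948}{314721} \approx 2.4053 \cdot 10^{6}$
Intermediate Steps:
$Z{\left(M \right)} = 2 - \frac{1117}{M^{2}}$ ($Z{\left(M \right)} = 2 - \frac{1117 \frac{1}{M}}{M} = 2 - \frac{1117}{M^{2}}$)
$K{\left(X \right)} = - 8 X^{2}$ ($K{\left(X \right)} = X^{2} \left(-8\right) = - 8 X^{2}$)
$\left(2758063 + K{\left(210 \right)}\right) + Z{\left(561 \right)} = \left(2758063 - 8 \cdot 210^{2}\right) + \left(2 - \frac{1117}{314721}\right) = \left(2758063 - 352800\right) + \left(2 - \frac{1117}{314721}\right) = 2405263 + \frac{628325}{314721} = \frac{756987404948}{314721}$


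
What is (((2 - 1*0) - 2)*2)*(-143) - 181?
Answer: -181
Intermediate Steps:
(((2 - 1*0) - 2)*2)*(-143) - 181 = (((2 + 0) - 2)*2)*(-143) - 181 = ((2 - 2)*2)*(-143) - 181 = (0*2)*(-143) - 181 = 0*(-143) - 181 = 0 - 181 = -181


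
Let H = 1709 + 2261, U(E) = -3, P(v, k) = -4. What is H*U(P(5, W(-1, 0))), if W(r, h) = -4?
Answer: -11910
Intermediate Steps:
H = 3970
H*U(P(5, W(-1, 0))) = 3970*(-3) = -11910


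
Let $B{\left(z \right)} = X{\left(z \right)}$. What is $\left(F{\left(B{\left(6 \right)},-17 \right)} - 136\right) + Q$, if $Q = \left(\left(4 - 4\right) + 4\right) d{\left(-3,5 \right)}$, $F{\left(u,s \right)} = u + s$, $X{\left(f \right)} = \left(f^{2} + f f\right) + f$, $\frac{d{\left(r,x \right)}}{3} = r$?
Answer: $-111$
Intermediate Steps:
$d{\left(r,x \right)} = 3 r$
$X{\left(f \right)} = f + 2 f^{2}$ ($X{\left(f \right)} = \left(f^{2} + f^{2}\right) + f = 2 f^{2} + f = f + 2 f^{2}$)
$B{\left(z \right)} = z \left(1 + 2 z\right)$
$F{\left(u,s \right)} = s + u$
$Q = -36$ ($Q = \left(\left(4 - 4\right) + 4\right) 3 \left(-3\right) = \left(0 + 4\right) \left(-9\right) = 4 \left(-9\right) = -36$)
$\left(F{\left(B{\left(6 \right)},-17 \right)} - 136\right) + Q = \left(\left(-17 + 6 \left(1 + 2 \cdot 6\right)\right) - 136\right) - 36 = \left(\left(-17 + 6 \left(1 + 12\right)\right) - 136\right) - 36 = \left(\left(-17 + 6 \cdot 13\right) - 136\right) - 36 = \left(\left(-17 + 78\right) - 136\right) - 36 = \left(61 - 136\right) - 36 = -75 - 36 = -111$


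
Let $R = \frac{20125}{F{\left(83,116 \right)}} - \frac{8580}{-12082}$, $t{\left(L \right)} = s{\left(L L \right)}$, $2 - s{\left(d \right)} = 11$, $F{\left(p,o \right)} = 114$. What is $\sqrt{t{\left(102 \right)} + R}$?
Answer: $\frac{\sqrt{79793983636206}}{688674} \approx 12.971$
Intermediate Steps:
$s{\left(d \right)} = -9$ ($s{\left(d \right)} = 2 - 11 = -9$)
$t{\left(L \right)} = -9$
$R = \frac{122064185}{688674}$ ($R = \frac{20125}{114} - \frac{8580}{-12082} = 20125 \cdot \frac{1}{114} - - \frac{4290}{6041} = \frac{20125}{114} + \frac{4290}{6041} = \frac{122064185}{688674} \approx 177.25$)
$\sqrt{t{\left(102 \right)} + R} = \sqrt{-9 + \frac{122064185}{688674}} = \sqrt{\frac{115866119}{688674}} = \frac{\sqrt{79793983636206}}{688674}$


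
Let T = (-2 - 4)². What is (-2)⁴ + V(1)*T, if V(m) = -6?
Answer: -200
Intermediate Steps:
T = 36 (T = (-6)² = 36)
(-2)⁴ + V(1)*T = (-2)⁴ - 6*36 = 16 - 216 = -200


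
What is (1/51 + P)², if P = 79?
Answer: 16240900/2601 ≈ 6244.1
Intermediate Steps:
(1/51 + P)² = (1/51 + 79)² = (4030/51)² = 16240900/2601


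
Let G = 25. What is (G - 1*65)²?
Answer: 1600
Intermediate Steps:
(G - 1*65)² = (25 - 1*65)² = (25 - 65)² = (-40)² = 1600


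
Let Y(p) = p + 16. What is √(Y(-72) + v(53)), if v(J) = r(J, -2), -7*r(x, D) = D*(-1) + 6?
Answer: 20*I*√7/7 ≈ 7.5593*I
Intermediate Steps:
r(x, D) = -6/7 + D/7 (r(x, D) = -(D*(-1) + 6)/7 = -(-D + 6)/7 = -(6 - D)/7 = -6/7 + D/7)
v(J) = -8/7 (v(J) = -6/7 + (⅐)*(-2) = -6/7 - 2/7 = -8/7)
Y(p) = 16 + p
√(Y(-72) + v(53)) = √((16 - 72) - 8/7) = √(-56 - 8/7) = √(-400/7) = 20*I*√7/7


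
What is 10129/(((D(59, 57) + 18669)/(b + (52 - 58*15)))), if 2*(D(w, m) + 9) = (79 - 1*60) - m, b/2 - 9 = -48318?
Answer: -140989892/2663 ≈ -52944.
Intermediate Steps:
b = -96618 (b = 18 + 2*(-48318) = 18 - 96636 = -96618)
D(w, m) = 1/2 - m/2 (D(w, m) = -9 + ((79 - 1*60) - m)/2 = -9 + ((79 - 60) - m)/2 = -9 + (19 - m)/2 = -9 + (19/2 - m/2) = 1/2 - m/2)
10129/(((D(59, 57) + 18669)/(b + (52 - 58*15)))) = 10129/((((1/2 - 1/2*57) + 18669)/(-96618 + (52 - 58*15)))) = 10129/((((1/2 - 57/2) + 18669)/(-96618 + (52 - 870)))) = 10129/(((-28 + 18669)/(-96618 - 818))) = 10129/((18641/(-97436))) = 10129/((18641*(-1/97436))) = 10129/(-18641/97436) = 10129*(-97436/18641) = -140989892/2663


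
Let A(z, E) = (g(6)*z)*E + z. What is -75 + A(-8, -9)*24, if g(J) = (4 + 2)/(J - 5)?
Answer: 10101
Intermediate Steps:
g(J) = 6/(-5 + J)
A(z, E) = z + 6*E*z (A(z, E) = ((6/(-5 + 6))*z)*E + z = ((6/1)*z)*E + z = ((6*1)*z)*E + z = (6*z)*E + z = 6*E*z + z = z + 6*E*z)
-75 + A(-8, -9)*24 = -75 - 8*(1 + 6*(-9))*24 = -75 - 8*(1 - 54)*24 = -75 - 8*(-53)*24 = -75 + 424*24 = -75 + 10176 = 10101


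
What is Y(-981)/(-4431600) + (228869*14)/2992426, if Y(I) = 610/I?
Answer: 696489590605673/650463579771480 ≈ 1.0708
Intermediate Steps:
Y(-981)/(-4431600) + (228869*14)/2992426 = (610/(-981))/(-4431600) + (228869*14)/2992426 = (610*(-1/981))*(-1/4431600) + 3204166*(1/2992426) = -610/981*(-1/4431600) + 1602083/1496213 = 61/434739960 + 1602083/1496213 = 696489590605673/650463579771480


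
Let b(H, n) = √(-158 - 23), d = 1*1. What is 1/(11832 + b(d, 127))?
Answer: 11832/139996405 - I*√181/139996405 ≈ 8.4516e-5 - 9.61e-8*I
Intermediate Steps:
d = 1
b(H, n) = I*√181 (b(H, n) = √(-181) = I*√181)
1/(11832 + b(d, 127)) = 1/(11832 + I*√181)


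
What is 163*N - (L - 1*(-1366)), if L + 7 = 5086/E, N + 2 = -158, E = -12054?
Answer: -165372310/6027 ≈ -27439.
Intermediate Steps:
N = -160 (N = -2 - 158 = -160)
L = -44732/6027 (L = -7 + 5086/(-12054) = -7 + 5086*(-1/12054) = -7 - 2543/6027 = -44732/6027 ≈ -7.4219)
163*N - (L - 1*(-1366)) = 163*(-160) - (-44732/6027 - 1*(-1366)) = -26080 - (-44732/6027 + 1366) = -26080 - 1*8188150/6027 = -26080 - 8188150/6027 = -165372310/6027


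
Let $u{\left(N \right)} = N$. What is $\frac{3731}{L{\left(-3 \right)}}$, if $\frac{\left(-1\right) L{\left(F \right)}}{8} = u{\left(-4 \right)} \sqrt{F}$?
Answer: $- \frac{3731 i \sqrt{3}}{96} \approx - 67.315 i$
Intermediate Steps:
$L{\left(F \right)} = 32 \sqrt{F}$ ($L{\left(F \right)} = - 8 \left(- 4 \sqrt{F}\right) = 32 \sqrt{F}$)
$\frac{3731}{L{\left(-3 \right)}} = \frac{3731}{32 \sqrt{-3}} = \frac{3731}{32 i \sqrt{3}} = 3731 \left(- \frac{i \sqrt{3}}{96}\right) = - \frac{3731 i \sqrt{3}}{96}$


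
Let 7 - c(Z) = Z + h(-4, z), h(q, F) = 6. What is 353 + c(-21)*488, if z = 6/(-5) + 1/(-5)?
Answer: 11089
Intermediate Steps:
z = -7/5 (z = 6*(-⅕) + 1*(-⅕) = -6/5 - ⅕ = -7/5 ≈ -1.4000)
c(Z) = 1 - Z (c(Z) = 7 - (Z + 6) = 7 - (6 + Z) = 7 + (-6 - Z) = 1 - Z)
353 + c(-21)*488 = 353 + (1 - 1*(-21))*488 = 353 + (1 + 21)*488 = 353 + 22*488 = 353 + 10736 = 11089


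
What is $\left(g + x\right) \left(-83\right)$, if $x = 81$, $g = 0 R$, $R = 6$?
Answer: $-6723$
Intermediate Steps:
$g = 0$ ($g = 0 \cdot 6 = 0$)
$\left(g + x\right) \left(-83\right) = \left(0 + 81\right) \left(-83\right) = 81 \left(-83\right) = -6723$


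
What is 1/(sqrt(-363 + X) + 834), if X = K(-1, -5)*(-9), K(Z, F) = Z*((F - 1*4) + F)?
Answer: 278/232015 - I*sqrt(489)/696045 ≈ 0.0011982 - 3.177e-5*I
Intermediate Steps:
K(Z, F) = Z*(-4 + 2*F) (K(Z, F) = Z*((F - 4) + F) = Z*((-4 + F) + F) = Z*(-4 + 2*F))
X = -126 (X = (2*(-1)*(-2 - 5))*(-9) = (2*(-1)*(-7))*(-9) = 14*(-9) = -126)
1/(sqrt(-363 + X) + 834) = 1/(sqrt(-363 - 126) + 834) = 1/(sqrt(-489) + 834) = 1/(I*sqrt(489) + 834) = 1/(834 + I*sqrt(489))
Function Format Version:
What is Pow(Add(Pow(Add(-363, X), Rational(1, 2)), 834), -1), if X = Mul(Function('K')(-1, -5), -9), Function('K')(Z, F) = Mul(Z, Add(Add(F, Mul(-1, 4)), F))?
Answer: Add(Rational(278, 232015), Mul(Rational(-1, 696045), I, Pow(489, Rational(1, 2)))) ≈ Add(0.0011982, Mul(-3.1770e-5, I))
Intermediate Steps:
Function('K')(Z, F) = Mul(Z, Add(-4, Mul(2, F))) (Function('K')(Z, F) = Mul(Z, Add(Add(F, -4), F)) = Mul(Z, Add(Add(-4, F), F)) = Mul(Z, Add(-4, Mul(2, F))))
X = -126 (X = Mul(Mul(2, -1, Add(-2, -5)), -9) = Mul(Mul(2, -1, -7), -9) = Mul(14, -9) = -126)
Pow(Add(Pow(Add(-363, X), Rational(1, 2)), 834), -1) = Pow(Add(Pow(Add(-363, -126), Rational(1, 2)), 834), -1) = Pow(Add(Pow(-489, Rational(1, 2)), 834), -1) = Pow(Add(Mul(I, Pow(489, Rational(1, 2))), 834), -1) = Pow(Add(834, Mul(I, Pow(489, Rational(1, 2)))), -1)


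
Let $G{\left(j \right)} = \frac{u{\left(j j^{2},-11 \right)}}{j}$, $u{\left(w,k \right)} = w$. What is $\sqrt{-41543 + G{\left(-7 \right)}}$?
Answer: $i \sqrt{41494} \approx 203.7 i$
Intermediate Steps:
$G{\left(j \right)} = j^{2}$ ($G{\left(j \right)} = \frac{j j^{2}}{j} = \frac{j^{3}}{j} = j^{2}$)
$\sqrt{-41543 + G{\left(-7 \right)}} = \sqrt{-41543 + \left(-7\right)^{2}} = \sqrt{-41543 + 49} = \sqrt{-41494} = i \sqrt{41494}$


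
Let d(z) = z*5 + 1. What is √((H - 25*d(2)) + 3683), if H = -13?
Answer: √3395 ≈ 58.267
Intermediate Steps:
d(z) = 1 + 5*z (d(z) = 5*z + 1 = 1 + 5*z)
√((H - 25*d(2)) + 3683) = √((-13 - 25*(1 + 5*2)) + 3683) = √((-13 - 25*(1 + 10)) + 3683) = √((-13 - 25*11) + 3683) = √((-13 - 275) + 3683) = √(-288 + 3683) = √3395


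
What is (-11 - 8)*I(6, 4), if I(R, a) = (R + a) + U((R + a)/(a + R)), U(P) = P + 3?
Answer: -266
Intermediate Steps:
U(P) = 3 + P
I(R, a) = 4 + R + a (I(R, a) = (R + a) + (3 + (R + a)/(a + R)) = (R + a) + (3 + (R + a)/(R + a)) = (R + a) + (3 + 1) = (R + a) + 4 = 4 + R + a)
(-11 - 8)*I(6, 4) = (-11 - 8)*(4 + 6 + 4) = -19*14 = -266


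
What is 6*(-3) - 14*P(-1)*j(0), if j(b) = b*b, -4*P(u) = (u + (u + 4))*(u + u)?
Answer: -18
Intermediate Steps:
P(u) = -u*(4 + 2*u)/2 (P(u) = -(u + (u + 4))*(u + u)/4 = -(u + (4 + u))*2*u/4 = -(4 + 2*u)*2*u/4 = -u*(4 + 2*u)/2)
j(b) = b**2
6*(-3) - 14*P(-1)*j(0) = 6*(-3) - 14*(-1*(-1)*(2 - 1))*0**2 = -18 - 14*(-1*(-1)*1)*0 = -18 - 14*0 = -18 + 0 = -18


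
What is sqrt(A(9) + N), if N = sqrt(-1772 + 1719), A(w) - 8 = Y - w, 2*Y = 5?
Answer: sqrt(6 + 4*I*sqrt(53))/2 ≈ 2.1134 + 1.7224*I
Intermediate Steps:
Y = 5/2 (Y = (1/2)*5 = 5/2 ≈ 2.5000)
A(w) = 21/2 - w (A(w) = 8 + (5/2 - w) = 21/2 - w)
N = I*sqrt(53) (N = sqrt(-53) = I*sqrt(53) ≈ 7.2801*I)
sqrt(A(9) + N) = sqrt((21/2 - 1*9) + I*sqrt(53)) = sqrt((21/2 - 9) + I*sqrt(53)) = sqrt(3/2 + I*sqrt(53))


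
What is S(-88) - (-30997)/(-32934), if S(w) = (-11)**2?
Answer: 3954017/32934 ≈ 120.06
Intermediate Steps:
S(w) = 121
S(-88) - (-30997)/(-32934) = 121 - (-30997)/(-32934) = 121 - (-30997)*(-1)/32934 = 121 - 1*30997/32934 = 121 - 30997/32934 = 3954017/32934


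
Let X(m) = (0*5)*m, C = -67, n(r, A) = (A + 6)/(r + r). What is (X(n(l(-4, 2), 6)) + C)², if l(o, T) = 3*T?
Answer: 4489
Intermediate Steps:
n(r, A) = (6 + A)/(2*r) (n(r, A) = (6 + A)/((2*r)) = (6 + A)*(1/(2*r)) = (6 + A)/(2*r))
X(m) = 0 (X(m) = 0*m = 0)
(X(n(l(-4, 2), 6)) + C)² = (0 - 67)² = (-67)² = 4489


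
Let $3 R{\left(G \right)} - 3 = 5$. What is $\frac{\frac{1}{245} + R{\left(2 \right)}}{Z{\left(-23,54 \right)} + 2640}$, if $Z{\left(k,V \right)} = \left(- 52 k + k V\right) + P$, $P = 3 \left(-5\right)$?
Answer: $\frac{1963}{1895565} \approx 0.0010356$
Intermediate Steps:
$P = -15$
$R{\left(G \right)} = \frac{8}{3}$ ($R{\left(G \right)} = 1 + \frac{1}{3} \cdot 5 = 1 + \frac{5}{3} = \frac{8}{3}$)
$Z{\left(k,V \right)} = -15 - 52 k + V k$ ($Z{\left(k,V \right)} = \left(- 52 k + k V\right) - 15 = \left(- 52 k + V k\right) - 15 = -15 - 52 k + V k$)
$\frac{\frac{1}{245} + R{\left(2 \right)}}{Z{\left(-23,54 \right)} + 2640} = \frac{\frac{1}{245} + \frac{8}{3}}{\left(-15 - -1196 + 54 \left(-23\right)\right) + 2640} = \frac{\frac{1}{245} + \frac{8}{3}}{\left(-15 + 1196 - 1242\right) + 2640} = \frac{1963}{735 \left(-61 + 2640\right)} = \frac{1963}{735 \cdot 2579} = \frac{1963}{735} \cdot \frac{1}{2579} = \frac{1963}{1895565}$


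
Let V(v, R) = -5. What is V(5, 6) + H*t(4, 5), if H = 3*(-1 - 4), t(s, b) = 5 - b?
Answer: -5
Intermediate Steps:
H = -15 (H = 3*(-5) = -15)
V(5, 6) + H*t(4, 5) = -5 - 15*(5 - 1*5) = -5 - 15*(5 - 5) = -5 - 15*0 = -5 + 0 = -5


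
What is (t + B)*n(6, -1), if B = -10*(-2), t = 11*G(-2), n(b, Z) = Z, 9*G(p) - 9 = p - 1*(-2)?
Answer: -31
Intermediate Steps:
G(p) = 11/9 + p/9 (G(p) = 1 + (p - 1*(-2))/9 = 1 + (p + 2)/9 = 1 + (2 + p)/9 = 1 + (2/9 + p/9) = 11/9 + p/9)
t = 11 (t = 11*(11/9 + (1/9)*(-2)) = 11*(11/9 - 2/9) = 11*1 = 11)
B = 20
(t + B)*n(6, -1) = (11 + 20)*(-1) = 31*(-1) = -31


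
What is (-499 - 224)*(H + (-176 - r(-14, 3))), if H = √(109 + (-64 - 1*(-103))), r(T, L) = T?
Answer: 117126 - 1446*√37 ≈ 1.0833e+5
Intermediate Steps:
H = 2*√37 (H = √(109 + (-64 + 103)) = √(109 + 39) = √148 = 2*√37 ≈ 12.166)
(-499 - 224)*(H + (-176 - r(-14, 3))) = (-499 - 224)*(2*√37 + (-176 - 1*(-14))) = -723*(2*√37 + (-176 + 14)) = -723*(2*√37 - 162) = -723*(-162 + 2*√37) = 117126 - 1446*√37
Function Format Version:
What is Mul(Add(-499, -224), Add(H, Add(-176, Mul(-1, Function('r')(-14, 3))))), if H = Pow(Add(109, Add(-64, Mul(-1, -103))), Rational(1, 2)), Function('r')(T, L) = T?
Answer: Add(117126, Mul(-1446, Pow(37, Rational(1, 2)))) ≈ 1.0833e+5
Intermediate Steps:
H = Mul(2, Pow(37, Rational(1, 2))) (H = Pow(Add(109, Add(-64, 103)), Rational(1, 2)) = Pow(Add(109, 39), Rational(1, 2)) = Pow(148, Rational(1, 2)) = Mul(2, Pow(37, Rational(1, 2))) ≈ 12.166)
Mul(Add(-499, -224), Add(H, Add(-176, Mul(-1, Function('r')(-14, 3))))) = Mul(Add(-499, -224), Add(Mul(2, Pow(37, Rational(1, 2))), Add(-176, Mul(-1, -14)))) = Mul(-723, Add(Mul(2, Pow(37, Rational(1, 2))), Add(-176, 14))) = Mul(-723, Add(Mul(2, Pow(37, Rational(1, 2))), -162)) = Mul(-723, Add(-162, Mul(2, Pow(37, Rational(1, 2))))) = Add(117126, Mul(-1446, Pow(37, Rational(1, 2))))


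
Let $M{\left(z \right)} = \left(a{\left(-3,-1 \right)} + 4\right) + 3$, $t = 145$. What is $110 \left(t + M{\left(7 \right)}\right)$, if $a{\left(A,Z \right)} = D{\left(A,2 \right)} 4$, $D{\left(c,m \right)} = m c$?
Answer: $14080$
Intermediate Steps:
$D{\left(c,m \right)} = c m$
$a{\left(A,Z \right)} = 8 A$ ($a{\left(A,Z \right)} = A 2 \cdot 4 = 2 A 4 = 8 A$)
$M{\left(z \right)} = -17$ ($M{\left(z \right)} = \left(8 \left(-3\right) + 4\right) + 3 = \left(-24 + 4\right) + 3 = -20 + 3 = -17$)
$110 \left(t + M{\left(7 \right)}\right) = 110 \left(145 - 17\right) = 110 \cdot 128 = 14080$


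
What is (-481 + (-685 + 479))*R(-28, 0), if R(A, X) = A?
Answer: 19236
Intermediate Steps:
(-481 + (-685 + 479))*R(-28, 0) = (-481 + (-685 + 479))*(-28) = (-481 - 206)*(-28) = -687*(-28) = 19236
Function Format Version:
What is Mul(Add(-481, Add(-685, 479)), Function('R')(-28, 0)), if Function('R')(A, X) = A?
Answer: 19236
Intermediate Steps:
Mul(Add(-481, Add(-685, 479)), Function('R')(-28, 0)) = Mul(Add(-481, Add(-685, 479)), -28) = Mul(Add(-481, -206), -28) = Mul(-687, -28) = 19236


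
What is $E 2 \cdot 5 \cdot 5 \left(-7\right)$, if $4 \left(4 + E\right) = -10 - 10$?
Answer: $3150$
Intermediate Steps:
$E = -9$ ($E = -4 + \frac{-10 - 10}{4} = -4 + \frac{1}{4} \left(-20\right) = -4 - 5 = -9$)
$E 2 \cdot 5 \cdot 5 \left(-7\right) = - 9 \cdot 2 \cdot 5 \cdot 5 \left(-7\right) = - 9 \cdot 10 \cdot 5 \left(-7\right) = \left(-9\right) 50 \left(-7\right) = \left(-450\right) \left(-7\right) = 3150$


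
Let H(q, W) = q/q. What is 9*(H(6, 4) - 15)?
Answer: -126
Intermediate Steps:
H(q, W) = 1
9*(H(6, 4) - 15) = 9*(1 - 15) = 9*(-14) = -126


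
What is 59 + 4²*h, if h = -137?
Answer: -2133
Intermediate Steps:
59 + 4²*h = 59 + 4²*(-137) = 59 + 16*(-137) = 59 - 2192 = -2133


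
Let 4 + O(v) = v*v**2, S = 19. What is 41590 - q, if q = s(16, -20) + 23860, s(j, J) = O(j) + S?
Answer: 13619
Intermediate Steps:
O(v) = -4 + v**3 (O(v) = -4 + v*v**2 = -4 + v**3)
s(j, J) = 15 + j**3 (s(j, J) = (-4 + j**3) + 19 = 15 + j**3)
q = 27971 (q = (15 + 16**3) + 23860 = (15 + 4096) + 23860 = 4111 + 23860 = 27971)
41590 - q = 41590 - 1*27971 = 41590 - 27971 = 13619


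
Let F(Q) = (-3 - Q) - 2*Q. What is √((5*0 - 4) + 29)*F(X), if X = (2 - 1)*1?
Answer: -30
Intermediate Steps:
X = 1 (X = 1*1 = 1)
F(Q) = -3 - 3*Q
√((5*0 - 4) + 29)*F(X) = √((5*0 - 4) + 29)*(-3 - 3*1) = √((0 - 4) + 29)*(-3 - 3) = √(-4 + 29)*(-6) = √25*(-6) = 5*(-6) = -30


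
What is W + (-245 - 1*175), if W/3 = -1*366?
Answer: -1518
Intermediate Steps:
W = -1098 (W = 3*(-1*366) = 3*(-366) = -1098)
W + (-245 - 1*175) = -1098 + (-245 - 1*175) = -1098 + (-245 - 175) = -1098 - 420 = -1518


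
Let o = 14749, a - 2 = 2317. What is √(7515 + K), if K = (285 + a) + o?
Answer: 2*√6217 ≈ 157.70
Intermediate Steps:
a = 2319 (a = 2 + 2317 = 2319)
K = 17353 (K = (285 + 2319) + 14749 = 2604 + 14749 = 17353)
√(7515 + K) = √(7515 + 17353) = √24868 = 2*√6217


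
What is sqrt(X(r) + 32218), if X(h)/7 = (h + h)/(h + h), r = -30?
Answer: 5*sqrt(1289) ≈ 179.51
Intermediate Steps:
X(h) = 7 (X(h) = 7*((h + h)/(h + h)) = 7*((2*h)/((2*h))) = 7*((2*h)*(1/(2*h))) = 7*1 = 7)
sqrt(X(r) + 32218) = sqrt(7 + 32218) = sqrt(32225) = 5*sqrt(1289)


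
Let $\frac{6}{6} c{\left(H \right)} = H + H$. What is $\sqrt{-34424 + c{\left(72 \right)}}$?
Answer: $2 i \sqrt{8570} \approx 185.15 i$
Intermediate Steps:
$c{\left(H \right)} = 2 H$ ($c{\left(H \right)} = H + H = 2 H$)
$\sqrt{-34424 + c{\left(72 \right)}} = \sqrt{-34424 + 2 \cdot 72} = \sqrt{-34424 + 144} = \sqrt{-34280} = 2 i \sqrt{8570}$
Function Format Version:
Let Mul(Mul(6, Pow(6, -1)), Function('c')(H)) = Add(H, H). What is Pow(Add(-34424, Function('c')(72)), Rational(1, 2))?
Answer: Mul(2, I, Pow(8570, Rational(1, 2))) ≈ Mul(185.15, I)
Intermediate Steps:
Function('c')(H) = Mul(2, H) (Function('c')(H) = Add(H, H) = Mul(2, H))
Pow(Add(-34424, Function('c')(72)), Rational(1, 2)) = Pow(Add(-34424, Mul(2, 72)), Rational(1, 2)) = Pow(Add(-34424, 144), Rational(1, 2)) = Pow(-34280, Rational(1, 2)) = Mul(2, I, Pow(8570, Rational(1, 2)))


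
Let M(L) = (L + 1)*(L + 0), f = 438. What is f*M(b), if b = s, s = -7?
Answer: 18396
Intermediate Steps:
b = -7
M(L) = L*(1 + L) (M(L) = (1 + L)*L = L*(1 + L))
f*M(b) = 438*(-7*(1 - 7)) = 438*(-7*(-6)) = 438*42 = 18396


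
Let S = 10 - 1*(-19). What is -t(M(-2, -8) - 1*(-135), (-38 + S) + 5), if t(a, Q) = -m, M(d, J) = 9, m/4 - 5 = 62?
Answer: 268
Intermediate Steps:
m = 268 (m = 20 + 4*62 = 20 + 248 = 268)
S = 29 (S = 10 + 19 = 29)
t(a, Q) = -268 (t(a, Q) = -1*268 = -268)
-t(M(-2, -8) - 1*(-135), (-38 + S) + 5) = -1*(-268) = 268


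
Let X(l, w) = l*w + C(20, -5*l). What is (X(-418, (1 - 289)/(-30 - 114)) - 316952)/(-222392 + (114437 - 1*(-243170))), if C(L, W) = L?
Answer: -317768/135215 ≈ -2.3501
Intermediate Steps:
X(l, w) = 20 + l*w (X(l, w) = l*w + 20 = 20 + l*w)
(X(-418, (1 - 289)/(-30 - 114)) - 316952)/(-222392 + (114437 - 1*(-243170))) = ((20 - 418*(1 - 289)/(-30 - 114)) - 316952)/(-222392 + (114437 - 1*(-243170))) = ((20 - (-120384)/(-144)) - 316952)/(-222392 + (114437 + 243170)) = ((20 - (-120384)*(-1)/144) - 316952)/(-222392 + 357607) = ((20 - 418*2) - 316952)/135215 = ((20 - 836) - 316952)*(1/135215) = (-816 - 316952)*(1/135215) = -317768*1/135215 = -317768/135215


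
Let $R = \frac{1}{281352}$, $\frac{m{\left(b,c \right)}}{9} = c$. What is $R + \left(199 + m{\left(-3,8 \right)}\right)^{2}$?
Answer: $\frac{20662772233}{281352} \approx 73441.0$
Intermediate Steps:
$m{\left(b,c \right)} = 9 c$
$R = \frac{1}{281352} \approx 3.5543 \cdot 10^{-6}$
$R + \left(199 + m{\left(-3,8 \right)}\right)^{2} = \frac{1}{281352} + \left(199 + 9 \cdot 8\right)^{2} = \frac{1}{281352} + \left(199 + 72\right)^{2} = \frac{1}{281352} + 271^{2} = \frac{1}{281352} + 73441 = \frac{20662772233}{281352}$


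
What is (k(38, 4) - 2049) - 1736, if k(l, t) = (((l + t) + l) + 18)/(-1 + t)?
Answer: -11257/3 ≈ -3752.3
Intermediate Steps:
k(l, t) = (18 + t + 2*l)/(-1 + t) (k(l, t) = ((t + 2*l) + 18)/(-1 + t) = (18 + t + 2*l)/(-1 + t))
(k(38, 4) - 2049) - 1736 = ((18 + 4 + 2*38)/(-1 + 4) - 2049) - 1736 = ((18 + 4 + 76)/3 - 2049) - 1736 = ((1/3)*98 - 2049) - 1736 = (98/3 - 2049) - 1736 = -6049/3 - 1736 = -11257/3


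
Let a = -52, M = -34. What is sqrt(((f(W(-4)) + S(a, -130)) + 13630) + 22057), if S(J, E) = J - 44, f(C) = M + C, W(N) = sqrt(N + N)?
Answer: sqrt(35557 + 2*I*sqrt(2)) ≈ 188.57 + 0.0075*I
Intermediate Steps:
W(N) = sqrt(2)*sqrt(N) (W(N) = sqrt(2*N) = sqrt(2)*sqrt(N))
f(C) = -34 + C
S(J, E) = -44 + J
sqrt(((f(W(-4)) + S(a, -130)) + 13630) + 22057) = sqrt((((-34 + sqrt(2)*sqrt(-4)) + (-44 - 52)) + 13630) + 22057) = sqrt((((-34 + sqrt(2)*(2*I)) - 96) + 13630) + 22057) = sqrt((((-34 + 2*I*sqrt(2)) - 96) + 13630) + 22057) = sqrt(((-130 + 2*I*sqrt(2)) + 13630) + 22057) = sqrt((13500 + 2*I*sqrt(2)) + 22057) = sqrt(35557 + 2*I*sqrt(2))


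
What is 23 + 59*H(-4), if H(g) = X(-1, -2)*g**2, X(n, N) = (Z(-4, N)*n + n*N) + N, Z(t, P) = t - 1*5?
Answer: 8519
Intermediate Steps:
Z(t, P) = -5 + t (Z(t, P) = t - 5 = -5 + t)
X(n, N) = N - 9*n + N*n (X(n, N) = ((-5 - 4)*n + n*N) + N = (-9*n + N*n) + N = N - 9*n + N*n)
H(g) = 9*g**2 (H(g) = (-2 - 9*(-1) - 2*(-1))*g**2 = (-2 + 9 + 2)*g**2 = 9*g**2)
23 + 59*H(-4) = 23 + 59*(9*(-4)**2) = 23 + 59*(9*16) = 23 + 59*144 = 23 + 8496 = 8519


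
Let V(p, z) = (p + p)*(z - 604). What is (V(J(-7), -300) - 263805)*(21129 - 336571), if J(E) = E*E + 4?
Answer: 113442091018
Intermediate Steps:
J(E) = 4 + E² (J(E) = E² + 4 = 4 + E²)
V(p, z) = 2*p*(-604 + z) (V(p, z) = (2*p)*(-604 + z) = 2*p*(-604 + z))
(V(J(-7), -300) - 263805)*(21129 - 336571) = (2*(4 + (-7)²)*(-604 - 300) - 263805)*(21129 - 336571) = (2*(4 + 49)*(-904) - 263805)*(-315442) = (2*53*(-904) - 263805)*(-315442) = (-95824 - 263805)*(-315442) = -359629*(-315442) = 113442091018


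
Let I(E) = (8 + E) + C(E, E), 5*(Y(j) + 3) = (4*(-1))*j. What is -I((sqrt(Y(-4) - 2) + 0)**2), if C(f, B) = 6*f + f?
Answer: 32/5 ≈ 6.4000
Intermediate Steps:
Y(j) = -3 - 4*j/5 (Y(j) = -3 + ((4*(-1))*j)/5 = -3 + (-4*j)/5 = -3 - 4*j/5)
C(f, B) = 7*f
I(E) = 8 + 8*E (I(E) = (8 + E) + 7*E = 8 + 8*E)
-I((sqrt(Y(-4) - 2) + 0)**2) = -(8 + 8*(sqrt((-3 - 4/5*(-4)) - 2) + 0)**2) = -(8 + 8*(sqrt((-3 + 16/5) - 2) + 0)**2) = -(8 + 8*(sqrt(1/5 - 2) + 0)**2) = -(8 + 8*(sqrt(-9/5) + 0)**2) = -(8 + 8*(3*I*sqrt(5)/5 + 0)**2) = -(8 + 8*(3*I*sqrt(5)/5)**2) = -(8 + 8*(-9/5)) = -(8 - 72/5) = -1*(-32/5) = 32/5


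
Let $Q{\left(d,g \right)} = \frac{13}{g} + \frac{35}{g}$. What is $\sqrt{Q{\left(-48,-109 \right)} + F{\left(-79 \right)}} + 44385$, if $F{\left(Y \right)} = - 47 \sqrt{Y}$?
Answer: $44385 + \frac{\sqrt{-5232 - 558407 i \sqrt{79}}}{109} \approx 44399.0 - 14.46 i$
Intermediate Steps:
$Q{\left(d,g \right)} = \frac{48}{g}$
$\sqrt{Q{\left(-48,-109 \right)} + F{\left(-79 \right)}} + 44385 = \sqrt{\frac{48}{-109} - 47 \sqrt{-79}} + 44385 = \sqrt{48 \left(- \frac{1}{109}\right) - 47 i \sqrt{79}} + 44385 = \sqrt{- \frac{48}{109} - 47 i \sqrt{79}} + 44385 = 44385 + \sqrt{- \frac{48}{109} - 47 i \sqrt{79}}$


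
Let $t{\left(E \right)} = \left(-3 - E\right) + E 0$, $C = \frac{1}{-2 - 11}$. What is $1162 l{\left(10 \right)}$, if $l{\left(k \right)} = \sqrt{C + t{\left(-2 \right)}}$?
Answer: $\frac{1162 i \sqrt{182}}{13} \approx 1205.9 i$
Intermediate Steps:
$C = - \frac{1}{13}$ ($C = \frac{1}{-13} = - \frac{1}{13} \approx -0.076923$)
$t{\left(E \right)} = -3 - E$ ($t{\left(E \right)} = \left(-3 - E\right) + 0 = -3 - E$)
$l{\left(k \right)} = \frac{i \sqrt{182}}{13}$ ($l{\left(k \right)} = \sqrt{- \frac{1}{13} - 1} = \sqrt{- \frac{14}{13}} = \frac{i \sqrt{182}}{13}$)
$1162 l{\left(10 \right)} = 1162 \frac{i \sqrt{182}}{13} = \frac{1162 i \sqrt{182}}{13}$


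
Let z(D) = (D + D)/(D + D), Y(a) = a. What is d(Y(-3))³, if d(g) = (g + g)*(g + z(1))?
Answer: 1728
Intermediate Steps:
z(D) = 1 (z(D) = (2*D)/((2*D)) = (2*D)*(1/(2*D)) = 1)
d(g) = 2*g*(1 + g) (d(g) = (g + g)*(g + 1) = (2*g)*(1 + g) = 2*g*(1 + g))
d(Y(-3))³ = (2*(-3)*(1 - 3))³ = (2*(-3)*(-2))³ = 12³ = 1728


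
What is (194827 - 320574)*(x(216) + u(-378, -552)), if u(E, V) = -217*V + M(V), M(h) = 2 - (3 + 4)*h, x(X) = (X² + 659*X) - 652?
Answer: -39232812506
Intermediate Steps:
x(X) = -652 + X² + 659*X
M(h) = 2 - 7*h
u(E, V) = 2 - 224*V (u(E, V) = -217*V + (2 - 7*V) = 2 - 224*V)
(194827 - 320574)*(x(216) + u(-378, -552)) = (194827 - 320574)*((-652 + 216² + 659*216) + (2 - 224*(-552))) = -125747*((-652 + 46656 + 142344) + (2 + 123648)) = -125747*(188348 + 123650) = -125747*311998 = -39232812506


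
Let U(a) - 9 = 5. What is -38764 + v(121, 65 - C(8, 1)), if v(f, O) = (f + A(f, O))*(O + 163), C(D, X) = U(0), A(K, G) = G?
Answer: -1956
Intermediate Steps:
U(a) = 14 (U(a) = 9 + 5 = 14)
C(D, X) = 14
v(f, O) = (163 + O)*(O + f) (v(f, O) = (f + O)*(O + 163) = (O + f)*(163 + O) = (163 + O)*(O + f))
-38764 + v(121, 65 - C(8, 1)) = -38764 + ((65 - 1*14)² + 163*(65 - 1*14) + 163*121 + (65 - 1*14)*121) = -38764 + ((65 - 14)² + 163*(65 - 14) + 19723 + (65 - 14)*121) = -38764 + (51² + 163*51 + 19723 + 51*121) = -38764 + (2601 + 8313 + 19723 + 6171) = -38764 + 36808 = -1956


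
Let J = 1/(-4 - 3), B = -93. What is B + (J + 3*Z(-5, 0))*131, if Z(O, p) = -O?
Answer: 12973/7 ≈ 1853.3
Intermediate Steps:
J = -⅐ (J = 1/(-7) = -⅐ ≈ -0.14286)
B + (J + 3*Z(-5, 0))*131 = -93 + (-⅐ + 3*(-1*(-5)))*131 = -93 + (-⅐ + 3*5)*131 = -93 + (-⅐ + 15)*131 = -93 + (104/7)*131 = -93 + 13624/7 = 12973/7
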